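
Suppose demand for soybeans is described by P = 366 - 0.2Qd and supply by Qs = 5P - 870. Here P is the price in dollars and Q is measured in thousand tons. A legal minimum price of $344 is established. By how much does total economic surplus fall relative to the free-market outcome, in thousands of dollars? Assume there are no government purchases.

Rearranging demand gives Qd = 1830 - 5P. Equilibrium: 1830 - 5P = 5P - 870, so 2700 = 10P and P* = 270, Q* = 480.
Since 344 > 270, the floor is binding.
At P = 344: Qd = 1830 - 5·344 = 110 and Qs = 5·344 - 870 = 850.
Quantity traded falls to 110. At Q = 110 the demand price is (1830 - 110)/5 = 344 and the supply price is (870 + 110)/5 = 196.
Deadweight loss = ½ · (344 - 196) · (480 - 110) = ½ · 148 · 370 = 27380.

27380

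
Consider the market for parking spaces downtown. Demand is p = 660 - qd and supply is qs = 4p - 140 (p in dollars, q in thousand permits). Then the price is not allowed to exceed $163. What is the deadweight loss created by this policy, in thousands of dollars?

0

Rearranging demand gives qd = 660 - p. Without the control the market clears where 660 - p = 4p - 140, i.e. p* = 160 and q* = 500.
Since 163 is above p* = 160, the ceiling does not bind and the free-market outcome prevails.
Since the control does not bind, no trades are prevented and deadweight loss is zero.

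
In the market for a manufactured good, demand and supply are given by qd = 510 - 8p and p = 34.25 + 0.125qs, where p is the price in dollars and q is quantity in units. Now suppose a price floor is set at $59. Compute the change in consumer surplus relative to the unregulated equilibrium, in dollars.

-780

Rearranging supply gives qs = 8p - 274. Equilibrium: 510 - 8p = 8p - 274, so 784 = 16p and p* = 49, q* = 118.
The floor of 59 is above the equilibrium price 49, so it binds.
At p = 59: qd = 510 - 8·59 = 38 and qs = 8·59 - 274 = 198.
Consumer surplus without the control is ½ · (63.75 - 49) · 118 = 870.25.
With the floor, consumers buy 38 units at 59, so CS = ½ · (63.75 - 59) · 38 = 90.25.
Change in consumer surplus = 90.25 - 870.25 = -780.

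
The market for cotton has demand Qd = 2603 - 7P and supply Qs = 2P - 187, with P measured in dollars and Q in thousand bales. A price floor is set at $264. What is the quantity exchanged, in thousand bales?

Equilibrium: 2603 - 7P = 2P - 187, so 2790 = 9P and P* = 310, Q* = 433.
Since 264 is below P* = 310, the floor does not bind and the free-market outcome prevails.

433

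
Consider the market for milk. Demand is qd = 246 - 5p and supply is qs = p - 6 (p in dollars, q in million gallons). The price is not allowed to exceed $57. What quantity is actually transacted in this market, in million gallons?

36

Setting quantity demanded equal to quantity supplied, 246 - 5p = p - 6, gives p* = 42 and q* = 36.
Since 57 is above p* = 42, the ceiling does not bind and the free-market outcome prevails.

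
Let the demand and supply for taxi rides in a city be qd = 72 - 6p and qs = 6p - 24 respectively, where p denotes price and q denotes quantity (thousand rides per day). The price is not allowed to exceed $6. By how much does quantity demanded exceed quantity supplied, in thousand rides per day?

Without the control the market clears where 72 - 6p = 6p - 24, i.e. p* = 8 and q* = 24.
Since 6 < 8, the ceiling is binding.
At p = 6: qd = 72 - 6·6 = 36 and qs = 6·6 - 24 = 12.
Shortage = qd - qs = 36 - 12 = 24.

24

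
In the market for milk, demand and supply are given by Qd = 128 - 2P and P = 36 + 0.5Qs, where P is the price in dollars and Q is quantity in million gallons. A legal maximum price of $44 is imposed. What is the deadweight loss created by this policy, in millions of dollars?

Rearranging supply gives Qs = 2P - 72. Setting quantity demanded equal to quantity supplied, 128 - 2P = 2P - 72, gives P* = 50 and Q* = 28.
Since 44 < 50, the ceiling is binding.
At P = 44: Qd = 128 - 2·44 = 40 and Qs = 2·44 - 72 = 16.
Quantity traded falls to 16. At Q = 16 the demand price is (128 - 16)/2 = 56 and the supply price is (72 + 16)/2 = 44.
Deadweight loss = ½ · (56 - 44) · (28 - 16) = ½ · 12 · 12 = 72.

72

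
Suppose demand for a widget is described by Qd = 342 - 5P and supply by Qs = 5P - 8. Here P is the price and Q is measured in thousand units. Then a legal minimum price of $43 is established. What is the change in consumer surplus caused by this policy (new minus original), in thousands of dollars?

-1176

In a free market, 342 - 5P = 5P - 8 gives the equilibrium P* = 35, Q* = 167.
Since 43 > 35, the floor is binding.
At P = 43: Qd = 342 - 5·43 = 127 and Qs = 5·43 - 8 = 207.
Consumer surplus without the control is ½ · (68.4 - 35) · 167 = 2788.9.
With the floor, consumers buy 127 units at 43, so CS = ½ · (68.4 - 43) · 127 = 1612.9.
Change in consumer surplus = 1612.9 - 2788.9 = -1176.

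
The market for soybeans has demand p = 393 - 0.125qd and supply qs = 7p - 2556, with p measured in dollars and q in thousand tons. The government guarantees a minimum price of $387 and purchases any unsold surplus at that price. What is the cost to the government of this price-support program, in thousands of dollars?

Rearranging demand gives qd = 3144 - 8p. In a free market, 3144 - 8p = 7p - 2556 gives the equilibrium p* = 380, q* = 104.
Because the floor (387) lies above the market-clearing price, it is binding.
At p = 387: qd = 3144 - 8·387 = 48 and qs = 7·387 - 2556 = 153.
Surplus = qs - qd = 105.
Government expenditure = surplus × support price = 105 × 387 = 40635.

40635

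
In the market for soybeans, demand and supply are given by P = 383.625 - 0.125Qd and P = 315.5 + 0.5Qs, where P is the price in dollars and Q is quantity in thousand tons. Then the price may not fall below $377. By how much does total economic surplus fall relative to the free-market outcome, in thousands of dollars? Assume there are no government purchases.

980

Rearranging demand gives Qd = 3069 - 8P; rearranging supply gives Qs = 2P - 631. In a free market, 3069 - 8P = 2P - 631 gives the equilibrium P* = 370, Q* = 109.
The floor of 377 is above the equilibrium price 370, so it binds.
At P = 377: Qd = 3069 - 8·377 = 53 and Qs = 2·377 - 631 = 123.
Quantity traded falls to 53. At Q = 53 the demand price is (3069 - 53)/8 = 377 and the supply price is (631 + 53)/2 = 342.
Deadweight loss = ½ · (377 - 342) · (109 - 53) = ½ · 35 · 56 = 980.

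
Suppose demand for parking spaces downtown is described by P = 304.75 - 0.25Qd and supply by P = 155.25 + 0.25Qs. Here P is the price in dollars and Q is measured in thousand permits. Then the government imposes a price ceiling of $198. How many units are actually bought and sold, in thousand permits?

Rearranging demand gives Qd = 1219 - 4P; rearranging supply gives Qs = 4P - 621. In a free market, 1219 - 4P = 4P - 621 gives the equilibrium P* = 230, Q* = 299.
Since 198 < 230, the ceiling is binding.
At P = 198: Qd = 1219 - 4·198 = 427 and Qs = 4·198 - 621 = 171.
The quantity actually transacted is the short side, supply: 171.

171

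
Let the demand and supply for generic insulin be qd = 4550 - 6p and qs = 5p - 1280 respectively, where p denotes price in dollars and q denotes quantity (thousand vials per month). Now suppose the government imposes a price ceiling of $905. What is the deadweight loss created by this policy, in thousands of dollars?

In a free market, 4550 - 6p = 5p - 1280 gives the equilibrium p* = 530, q* = 1370.
Since 905 is above p* = 530, the ceiling does not bind and the free-market outcome prevails.
Since the control does not bind, no trades are prevented and deadweight loss is zero.

0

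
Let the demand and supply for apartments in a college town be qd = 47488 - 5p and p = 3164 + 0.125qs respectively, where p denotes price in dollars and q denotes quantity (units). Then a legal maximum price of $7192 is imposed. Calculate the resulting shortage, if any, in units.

0

Rearranging supply gives qs = 8p - 25312. In a free market, 47488 - 5p = 8p - 25312 gives the equilibrium p* = 5600, q* = 19488.
Since 7192 is above p* = 5600, the ceiling does not bind and the free-market outcome prevails.
Since the control does not bind, there is no shortage.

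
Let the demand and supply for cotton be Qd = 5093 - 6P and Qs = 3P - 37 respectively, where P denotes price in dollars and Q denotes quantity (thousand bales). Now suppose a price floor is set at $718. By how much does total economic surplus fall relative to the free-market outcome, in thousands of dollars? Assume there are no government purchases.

197136

Without the control the market clears where 5093 - 6P = 3P - 37, i.e. P* = 570 and Q* = 1673.
Because the floor (718) lies above the market-clearing price, it is binding.
At P = 718: Qd = 5093 - 6·718 = 785 and Qs = 3·718 - 37 = 2117.
Quantity traded falls to 785. At Q = 785 the demand price is (5093 - 785)/6 = 718 and the supply price is (37 + 785)/3 = 274.
Deadweight loss = ½ · (718 - 274) · (1673 - 785) = ½ · 444 · 888 = 197136.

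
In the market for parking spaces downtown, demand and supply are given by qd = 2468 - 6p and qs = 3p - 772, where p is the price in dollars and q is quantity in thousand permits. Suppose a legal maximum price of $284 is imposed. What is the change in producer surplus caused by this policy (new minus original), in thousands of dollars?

In a free market, 2468 - 6p = 3p - 772 gives the equilibrium p* = 360, q* = 308.
Because the ceiling (284) lies below the market-clearing price, it is binding.
At p = 284: qd = 2468 - 6·284 = 764 and qs = 3·284 - 772 = 80.
Producer surplus without the control is ½ · (360 - 772/3) · 308 = 47432/3.
With the ceiling, producers sell 80 units at 284, so PS = ½ · (284 - 772/3) · 80 = 3200/3.
Change in producer surplus = 3200/3 - 47432/3 = -14744.

-14744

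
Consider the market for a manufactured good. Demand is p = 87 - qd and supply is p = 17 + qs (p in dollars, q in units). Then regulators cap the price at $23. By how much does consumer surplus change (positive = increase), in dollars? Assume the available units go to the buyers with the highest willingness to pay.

Rearranging demand gives qd = 87 - p; rearranging supply gives qs = p - 17. In a free market, 87 - p = p - 17 gives the equilibrium p* = 52, q* = 35.
The ceiling of 23 is below the equilibrium price 52, so it binds.
At p = 23: qd = 87 - 23 = 64 and qs = 23 - 17 = 6.
Consumer surplus without the control is ½ · (87 - 52) · 35 = 612.5.
With the ceiling, 6 units are sold at 23 (assume they go to the highest-value buyers). The demand price at q = 6 is 81, so CS = ½ · [(87 - 23) + (81 - 23)] · 6 = 366.
Change in consumer surplus = 366 - 612.5 = -246.5.

-246.5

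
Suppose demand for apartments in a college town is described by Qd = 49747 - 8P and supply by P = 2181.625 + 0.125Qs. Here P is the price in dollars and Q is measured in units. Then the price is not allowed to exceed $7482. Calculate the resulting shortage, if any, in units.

Rearranging supply gives Qs = 8P - 17453. In a free market, 49747 - 8P = 8P - 17453 gives the equilibrium P* = 4200, Q* = 16147.
Since 7482 is above P* = 4200, the ceiling does not bind and the free-market outcome prevails.
Since the control does not bind, there is no shortage.

0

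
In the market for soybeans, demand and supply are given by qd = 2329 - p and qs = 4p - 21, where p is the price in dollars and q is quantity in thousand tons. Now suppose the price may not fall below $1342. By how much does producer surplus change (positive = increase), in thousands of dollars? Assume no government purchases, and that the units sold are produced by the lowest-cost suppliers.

765616

In a free market, 2329 - p = 4p - 21 gives the equilibrium p* = 470, q* = 1859.
Since 1342 > 470, the floor is binding.
At p = 1342: qd = 2329 - 1342 = 987 and qs = 4·1342 - 21 = 5347.
Producer surplus without the control is ½ · (470 - 5.25) · 1859 = 431985.125.
With the floor, 987 units are sold at 1342. The supply price at q = 987 is 252, so PS = ½ · [(1342 - 5.25) + (1342 - 252)] · 987 = 1197601.125.
Change in producer surplus = 1197601.125 - 431985.125 = 765616.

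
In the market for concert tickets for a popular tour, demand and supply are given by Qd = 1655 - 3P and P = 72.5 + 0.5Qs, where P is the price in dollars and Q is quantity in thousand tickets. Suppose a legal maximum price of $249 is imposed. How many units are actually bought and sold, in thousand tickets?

353

Rearranging supply gives Qs = 2P - 145. Equilibrium: 1655 - 3P = 2P - 145, so 1800 = 5P and P* = 360, Q* = 575.
Because the ceiling (249) lies below the market-clearing price, it is binding.
At P = 249: Qd = 1655 - 3·249 = 908 and Qs = 2·249 - 145 = 353.
The quantity actually transacted is the short side, supply: 353.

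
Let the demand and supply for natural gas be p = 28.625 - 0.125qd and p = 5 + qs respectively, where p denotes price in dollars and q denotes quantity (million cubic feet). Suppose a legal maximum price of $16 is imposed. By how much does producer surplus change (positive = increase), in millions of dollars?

-160

Rearranging demand gives qd = 229 - 8p; rearranging supply gives qs = p - 5. Setting quantity demanded equal to quantity supplied, 229 - 8p = p - 5, gives p* = 26 and q* = 21.
Because the ceiling (16) lies below the market-clearing price, it is binding.
At p = 16: qd = 229 - 8·16 = 101 and qs = 16 - 5 = 11.
Producer surplus without the control is ½ · (26 - 5) · 21 = 220.5.
With the ceiling, producers sell 11 units at 16, so PS = ½ · (16 - 5) · 11 = 60.5.
Change in producer surplus = 60.5 - 220.5 = -160.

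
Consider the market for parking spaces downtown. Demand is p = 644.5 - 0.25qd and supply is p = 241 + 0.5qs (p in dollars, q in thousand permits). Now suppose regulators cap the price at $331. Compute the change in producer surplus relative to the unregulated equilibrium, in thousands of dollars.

-64261

Rearranging demand gives qd = 2578 - 4p; rearranging supply gives qs = 2p - 482. Equilibrium: 2578 - 4p = 2p - 482, so 3060 = 6p and p* = 510, q* = 538.
The ceiling of 331 is below the equilibrium price 510, so it binds.
At p = 331: qd = 2578 - 4·331 = 1254 and qs = 2·331 - 482 = 180.
Producer surplus without the control is ½ · (510 - 241) · 538 = 72361.
With the ceiling, producers sell 180 units at 331, so PS = ½ · (331 - 241) · 180 = 8100.
Change in producer surplus = 8100 - 72361 = -64261.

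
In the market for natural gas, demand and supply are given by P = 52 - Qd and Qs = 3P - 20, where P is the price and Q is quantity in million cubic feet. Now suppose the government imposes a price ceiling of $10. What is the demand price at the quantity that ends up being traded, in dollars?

Rearranging demand gives Qd = 52 - P. In a free market, 52 - P = 3P - 20 gives the equilibrium P* = 18, Q* = 34.
Because the ceiling (10) lies below the market-clearing price, it is binding.
At P = 10: Qd = 52 - 10 = 42 and Qs = 3·10 - 20 = 10.
Only 10 units reach the market. On the demand curve, the marginal buyer's willingness to pay at Q = 10 is (52 - 10) = 42.

42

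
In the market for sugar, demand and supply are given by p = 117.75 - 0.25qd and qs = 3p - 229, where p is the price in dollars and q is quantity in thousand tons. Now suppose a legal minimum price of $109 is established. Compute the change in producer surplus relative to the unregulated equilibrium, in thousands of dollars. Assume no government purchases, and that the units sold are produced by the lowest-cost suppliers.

Rearranging demand gives qd = 471 - 4p. In a free market, 471 - 4p = 3p - 229 gives the equilibrium p* = 100, q* = 71.
Because the floor (109) lies above the market-clearing price, it is binding.
At p = 109: qd = 471 - 4·109 = 35 and qs = 3·109 - 229 = 98.
Producer surplus without the control is ½ · (100 - 229/3) · 71 = 5041/6.
With the floor, 35 units are sold at 109. The supply price at q = 35 is 88, so PS = ½ · [(109 - 229/3) + (109 - 88)] · 35 = 5635/6.
Change in producer surplus = 5635/6 - 5041/6 = 99.

99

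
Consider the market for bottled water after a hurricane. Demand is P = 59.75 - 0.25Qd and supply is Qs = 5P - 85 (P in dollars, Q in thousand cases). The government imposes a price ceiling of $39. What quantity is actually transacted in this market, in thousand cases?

95

Rearranging demand gives Qd = 239 - 4P. Without the control the market clears where 239 - 4P = 5P - 85, i.e. P* = 36 and Q* = 95.
Since 39 is above P* = 36, the ceiling does not bind and the free-market outcome prevails.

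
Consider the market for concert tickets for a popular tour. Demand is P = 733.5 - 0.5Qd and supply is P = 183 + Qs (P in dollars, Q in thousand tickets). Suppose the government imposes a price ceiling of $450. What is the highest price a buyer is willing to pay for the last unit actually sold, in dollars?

600

Rearranging demand gives Qd = 1467 - 2P; rearranging supply gives Qs = P - 183. In a free market, 1467 - 2P = P - 183 gives the equilibrium P* = 550, Q* = 367.
Since 450 < 550, the ceiling is binding.
At P = 450: Qd = 1467 - 2·450 = 567 and Qs = 450 - 183 = 267.
Only 267 units reach the market. On the demand curve, the marginal buyer's willingness to pay at Q = 267 is (1467 - 267)/2 = 600.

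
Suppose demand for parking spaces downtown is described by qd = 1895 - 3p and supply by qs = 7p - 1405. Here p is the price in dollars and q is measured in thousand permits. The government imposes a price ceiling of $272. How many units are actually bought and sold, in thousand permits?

499

Without the control the market clears where 1895 - 3p = 7p - 1405, i.e. p* = 330 and q* = 905.
The ceiling of 272 is below the equilibrium price 330, so it binds.
At p = 272: qd = 1895 - 3·272 = 1079 and qs = 7·272 - 1405 = 499.
The quantity actually transacted is the short side, supply: 499.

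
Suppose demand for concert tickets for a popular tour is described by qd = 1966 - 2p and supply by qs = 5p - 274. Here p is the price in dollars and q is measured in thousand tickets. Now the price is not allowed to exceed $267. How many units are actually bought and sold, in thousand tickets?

Without the control the market clears where 1966 - 2p = 5p - 274, i.e. p* = 320 and q* = 1326.
Because the ceiling (267) lies below the market-clearing price, it is binding.
At p = 267: qd = 1966 - 2·267 = 1432 and qs = 5·267 - 274 = 1061.
The quantity actually transacted is the short side, supply: 1061.

1061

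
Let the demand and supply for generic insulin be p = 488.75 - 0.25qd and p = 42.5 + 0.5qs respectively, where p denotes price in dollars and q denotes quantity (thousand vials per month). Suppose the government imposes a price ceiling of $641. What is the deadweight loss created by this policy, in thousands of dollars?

Rearranging demand gives qd = 1955 - 4p; rearranging supply gives qs = 2p - 85. In a free market, 1955 - 4p = 2p - 85 gives the equilibrium p* = 340, q* = 595.
Since 641 is above p* = 340, the ceiling does not bind and the free-market outcome prevails.
Since the control does not bind, no trades are prevented and deadweight loss is zero.

0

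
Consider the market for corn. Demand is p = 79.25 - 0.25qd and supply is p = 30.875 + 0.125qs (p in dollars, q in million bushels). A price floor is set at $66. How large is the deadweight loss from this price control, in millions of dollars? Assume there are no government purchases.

1083

Rearranging demand gives qd = 317 - 4p; rearranging supply gives qs = 8p - 247. Setting quantity demanded equal to quantity supplied, 317 - 4p = 8p - 247, gives p* = 47 and q* = 129.
The floor of 66 is above the equilibrium price 47, so it binds.
At p = 66: qd = 317 - 4·66 = 53 and qs = 8·66 - 247 = 281.
Quantity traded falls to 53. At q = 53 the demand price is (317 - 53)/4 = 66 and the supply price is (247 + 53)/8 = 37.5.
Deadweight loss = ½ · (66 - 37.5) · (129 - 53) = ½ · 28.5 · 76 = 1083.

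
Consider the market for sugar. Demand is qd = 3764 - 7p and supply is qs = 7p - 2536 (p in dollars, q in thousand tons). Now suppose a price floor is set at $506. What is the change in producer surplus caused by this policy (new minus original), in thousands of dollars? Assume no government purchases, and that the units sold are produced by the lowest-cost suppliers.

Without the control the market clears where 3764 - 7p = 7p - 2536, i.e. p* = 450 and q* = 614.
Because the floor (506) lies above the market-clearing price, it is binding.
At p = 506: qd = 3764 - 7·506 = 222 and qs = 7·506 - 2536 = 1006.
Producer surplus without the control is ½ · (450 - 2536/7) · 614 = 188498/7.
With the floor, 222 units are sold at 506. The supply price at q = 222 is 394, so PS = ½ · [(506 - 2536/7) + (506 - 394)] · 222 = 198690/7.
Change in producer surplus = 198690/7 - 188498/7 = 1456.

1456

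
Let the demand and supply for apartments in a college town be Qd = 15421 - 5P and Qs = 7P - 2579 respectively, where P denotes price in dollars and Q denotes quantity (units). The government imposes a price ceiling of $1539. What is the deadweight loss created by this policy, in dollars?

0

Equilibrium: 15421 - 5P = 7P - 2579, so 18000 = 12P and P* = 1500, Q* = 7921.
Since 1539 is above P* = 1500, the ceiling does not bind and the free-market outcome prevails.
Since the control does not bind, no trades are prevented and deadweight loss is zero.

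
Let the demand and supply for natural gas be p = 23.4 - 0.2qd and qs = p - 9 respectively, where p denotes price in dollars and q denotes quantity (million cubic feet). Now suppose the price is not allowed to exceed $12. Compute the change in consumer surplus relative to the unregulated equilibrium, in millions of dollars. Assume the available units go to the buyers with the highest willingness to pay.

18.9

Rearranging demand gives qd = 117 - 5p. In a free market, 117 - 5p = p - 9 gives the equilibrium p* = 21, q* = 12.
Since 12 < 21, the ceiling is binding.
At p = 12: qd = 117 - 5·12 = 57 and qs = 12 - 9 = 3.
Consumer surplus without the control is ½ · (23.4 - 21) · 12 = 14.4.
With the ceiling, 3 units are sold at 12 (assume they go to the highest-value buyers). The demand price at q = 3 is 22.8, so CS = ½ · [(23.4 - 12) + (22.8 - 12)] · 3 = 33.3.
Change in consumer surplus = 33.3 - 14.4 = 18.9.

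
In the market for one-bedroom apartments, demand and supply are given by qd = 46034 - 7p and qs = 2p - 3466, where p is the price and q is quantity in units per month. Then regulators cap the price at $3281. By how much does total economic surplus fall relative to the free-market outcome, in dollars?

Equilibrium: 46034 - 7p = 2p - 3466, so 49500 = 9p and p* = 5500, q* = 7534.
Because the ceiling (3281) lies below the market-clearing price, it is binding.
At p = 3281: qd = 46034 - 7·3281 = 23067 and qs = 2·3281 - 3466 = 3096.
Quantity traded falls to 3096. At q = 3096 the demand price is (46034 - 3096)/7 = 6134 and the supply price is (3466 + 3096)/2 = 3281.
Deadweight loss = ½ · (6134 - 3281) · (7534 - 3096) = ½ · 2853 · 4438 = 6330807.

6330807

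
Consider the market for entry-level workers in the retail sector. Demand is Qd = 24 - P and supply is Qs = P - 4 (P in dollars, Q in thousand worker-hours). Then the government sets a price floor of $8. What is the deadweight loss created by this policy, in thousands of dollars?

Without the control the market clears where 24 - P = P - 4, i.e. P* = 14 and Q* = 10.
Since 8 is below P* = 14, the floor does not bind and the free-market outcome prevails.
Since the control does not bind, no trades are prevented and deadweight loss is zero.

0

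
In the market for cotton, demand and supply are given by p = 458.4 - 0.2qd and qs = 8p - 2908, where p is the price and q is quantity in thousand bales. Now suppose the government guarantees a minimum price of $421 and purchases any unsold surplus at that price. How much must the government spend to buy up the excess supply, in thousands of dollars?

Rearranging demand gives qd = 2292 - 5p. Without the control the market clears where 2292 - 5p = 8p - 2908, i.e. p* = 400 and q* = 292.
The floor of 421 is above the equilibrium price 400, so it binds.
At p = 421: qd = 2292 - 5·421 = 187 and qs = 8·421 - 2908 = 460.
Surplus = qs - qd = 273.
Government expenditure = surplus × support price = 273 × 421 = 114933.

114933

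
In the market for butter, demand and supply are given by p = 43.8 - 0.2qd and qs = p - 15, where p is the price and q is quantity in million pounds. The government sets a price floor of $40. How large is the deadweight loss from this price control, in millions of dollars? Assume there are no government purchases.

Rearranging demand gives qd = 219 - 5p. Equilibrium: 219 - 5p = p - 15, so 234 = 6p and p* = 39, q* = 24.
The floor of 40 is above the equilibrium price 39, so it binds.
At p = 40: qd = 219 - 5·40 = 19 and qs = 40 - 15 = 25.
Quantity traded falls to 19. At q = 19 the demand price is (219 - 19)/5 = 40 and the supply price is 15 + 19 = 34.
Deadweight loss = ½ · (40 - 34) · (24 - 19) = ½ · 6 · 5 = 15.

15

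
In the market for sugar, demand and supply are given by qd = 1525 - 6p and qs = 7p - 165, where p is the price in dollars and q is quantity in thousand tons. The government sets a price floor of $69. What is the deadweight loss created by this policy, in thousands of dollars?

0

In a free market, 1525 - 6p = 7p - 165 gives the equilibrium p* = 130, q* = 745.
Since 69 is below p* = 130, the floor does not bind and the free-market outcome prevails.
Since the control does not bind, no trades are prevented and deadweight loss is zero.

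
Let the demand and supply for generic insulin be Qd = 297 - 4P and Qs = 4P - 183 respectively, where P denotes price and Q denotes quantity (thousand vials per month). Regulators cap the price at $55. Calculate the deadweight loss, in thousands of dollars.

100

Equilibrium: 297 - 4P = 4P - 183, so 480 = 8P and P* = 60, Q* = 57.
The ceiling of 55 is below the equilibrium price 60, so it binds.
At P = 55: Qd = 297 - 4·55 = 77 and Qs = 4·55 - 183 = 37.
Quantity traded falls to 37. At Q = 37 the demand price is (297 - 37)/4 = 65 and the supply price is (183 + 37)/4 = 55.
Deadweight loss = ½ · (65 - 55) · (57 - 37) = ½ · 10 · 20 = 100.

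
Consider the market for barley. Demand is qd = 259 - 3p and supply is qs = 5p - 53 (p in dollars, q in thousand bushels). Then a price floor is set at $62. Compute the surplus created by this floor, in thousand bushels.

184

Equilibrium: 259 - 3p = 5p - 53, so 312 = 8p and p* = 39, q* = 142.
The floor of 62 is above the equilibrium price 39, so it binds.
At p = 62: qd = 259 - 3·62 = 73 and qs = 5·62 - 53 = 257.
Surplus = qs - qd = 257 - 73 = 184.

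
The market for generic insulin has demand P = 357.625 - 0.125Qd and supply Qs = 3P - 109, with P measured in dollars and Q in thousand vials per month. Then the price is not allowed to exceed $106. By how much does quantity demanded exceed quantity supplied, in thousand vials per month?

Rearranging demand gives Qd = 2861 - 8P. Setting quantity demanded equal to quantity supplied, 2861 - 8P = 3P - 109, gives P* = 270 and Q* = 701.
Because the ceiling (106) lies below the market-clearing price, it is binding.
At P = 106: Qd = 2861 - 8·106 = 2013 and Qs = 3·106 - 109 = 209.
Shortage = Qd - Qs = 2013 - 209 = 1804.

1804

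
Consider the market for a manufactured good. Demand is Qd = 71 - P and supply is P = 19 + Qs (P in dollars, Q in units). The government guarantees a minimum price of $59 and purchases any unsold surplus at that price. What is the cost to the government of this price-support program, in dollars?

1652

Rearranging supply gives Qs = P - 19. In a free market, 71 - P = P - 19 gives the equilibrium P* = 45, Q* = 26.
The floor of 59 is above the equilibrium price 45, so it binds.
At P = 59: Qd = 71 - 59 = 12 and Qs = 59 - 19 = 40.
Surplus = Qs - Qd = 28.
Government expenditure = surplus × support price = 28 × 59 = 1652.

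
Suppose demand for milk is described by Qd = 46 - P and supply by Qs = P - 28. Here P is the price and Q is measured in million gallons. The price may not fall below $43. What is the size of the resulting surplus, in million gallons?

Setting quantity demanded equal to quantity supplied, 46 - P = P - 28, gives P* = 37 and Q* = 9.
The floor of 43 is above the equilibrium price 37, so it binds.
At P = 43: Qd = 46 - 43 = 3 and Qs = 43 - 28 = 15.
Surplus = Qs - Qd = 15 - 3 = 12.

12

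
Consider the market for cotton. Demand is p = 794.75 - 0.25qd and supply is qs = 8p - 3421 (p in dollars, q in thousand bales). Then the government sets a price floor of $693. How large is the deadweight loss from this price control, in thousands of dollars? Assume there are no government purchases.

61347

Rearranging demand gives qd = 3179 - 4p. Setting quantity demanded equal to quantity supplied, 3179 - 4p = 8p - 3421, gives p* = 550 and q* = 979.
The floor of 693 is above the equilibrium price 550, so it binds.
At p = 693: qd = 3179 - 4·693 = 407 and qs = 8·693 - 3421 = 2123.
Quantity traded falls to 407. At q = 407 the demand price is (3179 - 407)/4 = 693 and the supply price is (3421 + 407)/8 = 478.5.
Deadweight loss = ½ · (693 - 478.5) · (979 - 407) = ½ · 214.5 · 572 = 61347.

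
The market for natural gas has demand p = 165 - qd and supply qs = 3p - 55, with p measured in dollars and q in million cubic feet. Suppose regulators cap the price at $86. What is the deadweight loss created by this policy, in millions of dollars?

0

Rearranging demand gives qd = 165 - p. Equilibrium: 165 - p = 3p - 55, so 220 = 4p and p* = 55, q* = 110.
Since 86 is above p* = 55, the ceiling does not bind and the free-market outcome prevails.
Since the control does not bind, no trades are prevented and deadweight loss is zero.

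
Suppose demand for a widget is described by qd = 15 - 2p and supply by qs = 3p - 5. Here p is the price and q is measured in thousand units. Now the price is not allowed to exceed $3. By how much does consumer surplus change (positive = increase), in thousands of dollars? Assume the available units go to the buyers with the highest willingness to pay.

Setting quantity demanded equal to quantity supplied, 15 - 2p = 3p - 5, gives p* = 4 and q* = 7.
Since 3 < 4, the ceiling is binding.
At p = 3: qd = 15 - 2·3 = 9 and qs = 3·3 - 5 = 4.
Consumer surplus without the control is ½ · (7.5 - 4) · 7 = 12.25.
With the ceiling, 4 units are sold at 3 (assume they go to the highest-value buyers). The demand price at q = 4 is 5.5, so CS = ½ · [(7.5 - 3) + (5.5 - 3)] · 4 = 14.
Change in consumer surplus = 14 - 12.25 = 1.75.

1.75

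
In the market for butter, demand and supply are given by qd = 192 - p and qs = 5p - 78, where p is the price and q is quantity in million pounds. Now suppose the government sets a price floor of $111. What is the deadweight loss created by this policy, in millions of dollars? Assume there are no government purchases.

Equilibrium: 192 - p = 5p - 78, so 270 = 6p and p* = 45, q* = 147.
Since 111 > 45, the floor is binding.
At p = 111: qd = 192 - 111 = 81 and qs = 5·111 - 78 = 477.
Quantity traded falls to 81. At q = 81 the demand price is 192 - 81 = 111 and the supply price is (78 + 81)/5 = 31.8.
Deadweight loss = ½ · (111 - 31.8) · (147 - 81) = ½ · 79.2 · 66 = 2613.6.

2613.6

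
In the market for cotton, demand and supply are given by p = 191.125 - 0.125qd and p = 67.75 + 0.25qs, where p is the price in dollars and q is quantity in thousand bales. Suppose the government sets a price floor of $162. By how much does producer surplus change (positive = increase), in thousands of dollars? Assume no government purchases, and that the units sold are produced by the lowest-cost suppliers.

1644

Rearranging demand gives qd = 1529 - 8p; rearranging supply gives qs = 4p - 271. Setting quantity demanded equal to quantity supplied, 1529 - 8p = 4p - 271, gives p* = 150 and q* = 329.
Since 162 > 150, the floor is binding.
At p = 162: qd = 1529 - 8·162 = 233 and qs = 4·162 - 271 = 377.
Producer surplus without the control is ½ · (150 - 67.75) · 329 = 13530.125.
With the floor, 233 units are sold at 162. The supply price at q = 233 is 126, so PS = ½ · [(162 - 67.75) + (162 - 126)] · 233 = 15174.125.
Change in producer surplus = 15174.125 - 13530.125 = 1644.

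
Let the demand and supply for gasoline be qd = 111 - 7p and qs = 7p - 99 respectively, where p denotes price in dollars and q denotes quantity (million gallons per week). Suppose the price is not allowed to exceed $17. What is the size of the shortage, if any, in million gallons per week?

Equilibrium: 111 - 7p = 7p - 99, so 210 = 14p and p* = 15, q* = 6.
Since 17 is above p* = 15, the ceiling does not bind and the free-market outcome prevails.
Since the control does not bind, there is no shortage.

0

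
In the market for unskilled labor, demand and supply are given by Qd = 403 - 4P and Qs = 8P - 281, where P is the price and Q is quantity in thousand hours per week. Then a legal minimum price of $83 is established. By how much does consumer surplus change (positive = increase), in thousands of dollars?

-3198

Equilibrium: 403 - 4P = 8P - 281, so 684 = 12P and P* = 57, Q* = 175.
Because the floor (83) lies above the market-clearing price, it is binding.
At P = 83: Qd = 403 - 4·83 = 71 and Qs = 8·83 - 281 = 383.
Consumer surplus without the control is ½ · (100.75 - 57) · 175 = 3828.125.
With the floor, consumers buy 71 units at 83, so CS = ½ · (100.75 - 83) · 71 = 630.125.
Change in consumer surplus = 630.125 - 3828.125 = -3198.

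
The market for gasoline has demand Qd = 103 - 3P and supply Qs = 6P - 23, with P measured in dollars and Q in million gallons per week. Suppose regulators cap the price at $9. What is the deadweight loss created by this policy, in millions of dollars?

Equilibrium: 103 - 3P = 6P - 23, so 126 = 9P and P* = 14, Q* = 61.
Because the ceiling (9) lies below the market-clearing price, it is binding.
At P = 9: Qd = 103 - 3·9 = 76 and Qs = 6·9 - 23 = 31.
Quantity traded falls to 31. At Q = 31 the demand price is (103 - 31)/3 = 24 and the supply price is (23 + 31)/6 = 9.
Deadweight loss = ½ · (24 - 9) · (61 - 31) = ½ · 15 · 30 = 225.

225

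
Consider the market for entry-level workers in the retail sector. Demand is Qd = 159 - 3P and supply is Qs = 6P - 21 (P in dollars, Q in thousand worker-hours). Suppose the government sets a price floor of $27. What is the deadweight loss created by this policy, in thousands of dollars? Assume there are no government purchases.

Without the control the market clears where 159 - 3P = 6P - 21, i.e. P* = 20 and Q* = 99.
Because the floor (27) lies above the market-clearing price, it is binding.
At P = 27: Qd = 159 - 3·27 = 78 and Qs = 6·27 - 21 = 141.
Quantity traded falls to 78. At Q = 78 the demand price is (159 - 78)/3 = 27 and the supply price is (21 + 78)/6 = 16.5.
Deadweight loss = ½ · (27 - 16.5) · (99 - 78) = ½ · 10.5 · 21 = 110.25.

110.25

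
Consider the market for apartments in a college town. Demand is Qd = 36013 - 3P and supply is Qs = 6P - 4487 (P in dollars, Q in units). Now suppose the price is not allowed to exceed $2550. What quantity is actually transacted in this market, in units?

10813

Without the control the market clears where 36013 - 3P = 6P - 4487, i.e. P* = 4500 and Q* = 22513.
Because the ceiling (2550) lies below the market-clearing price, it is binding.
At P = 2550: Qd = 36013 - 3·2550 = 28363 and Qs = 6·2550 - 4487 = 10813.
The quantity actually transacted is the short side, supply: 10813.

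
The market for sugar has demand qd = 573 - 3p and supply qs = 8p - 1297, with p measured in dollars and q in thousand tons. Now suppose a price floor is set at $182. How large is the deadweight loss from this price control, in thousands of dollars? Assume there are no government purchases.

Without the control the market clears where 573 - 3p = 8p - 1297, i.e. p* = 170 and q* = 63.
Since 182 > 170, the floor is binding.
At p = 182: qd = 573 - 3·182 = 27 and qs = 8·182 - 1297 = 159.
Quantity traded falls to 27. At q = 27 the demand price is (573 - 27)/3 = 182 and the supply price is (1297 + 27)/8 = 165.5.
Deadweight loss = ½ · (182 - 165.5) · (63 - 27) = ½ · 16.5 · 36 = 297.

297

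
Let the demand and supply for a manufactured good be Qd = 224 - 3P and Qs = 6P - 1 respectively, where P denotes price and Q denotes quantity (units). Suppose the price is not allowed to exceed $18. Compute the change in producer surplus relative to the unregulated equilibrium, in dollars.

-896

Without the control the market clears where 224 - 3P = 6P - 1, i.e. P* = 25 and Q* = 149.
The ceiling of 18 is below the equilibrium price 25, so it binds.
At P = 18: Qd = 224 - 3·18 = 170 and Qs = 6·18 - 1 = 107.
Producer surplus without the control is ½ · (25 - 1/6) · 149 = 22201/12.
With the ceiling, producers sell 107 units at 18, so PS = ½ · (18 - 1/6) · 107 = 11449/12.
Change in producer surplus = 11449/12 - 22201/12 = -896.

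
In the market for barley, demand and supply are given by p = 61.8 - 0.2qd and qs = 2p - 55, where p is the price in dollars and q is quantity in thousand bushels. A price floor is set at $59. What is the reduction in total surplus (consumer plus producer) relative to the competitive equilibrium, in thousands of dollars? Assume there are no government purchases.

Rearranging demand gives qd = 309 - 5p. Equilibrium: 309 - 5p = 2p - 55, so 364 = 7p and p* = 52, q* = 49.
Because the floor (59) lies above the market-clearing price, it is binding.
At p = 59: qd = 309 - 5·59 = 14 and qs = 2·59 - 55 = 63.
Quantity traded falls to 14. At q = 14 the demand price is (309 - 14)/5 = 59 and the supply price is (55 + 14)/2 = 34.5.
Deadweight loss = ½ · (59 - 34.5) · (49 - 14) = ½ · 24.5 · 35 = 428.75.

428.75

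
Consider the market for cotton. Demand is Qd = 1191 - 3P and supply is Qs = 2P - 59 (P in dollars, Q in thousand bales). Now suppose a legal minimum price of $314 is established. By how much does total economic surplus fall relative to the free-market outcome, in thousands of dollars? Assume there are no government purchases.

Setting quantity demanded equal to quantity supplied, 1191 - 3P = 2P - 59, gives P* = 250 and Q* = 441.
Since 314 > 250, the floor is binding.
At P = 314: Qd = 1191 - 3·314 = 249 and Qs = 2·314 - 59 = 569.
Quantity traded falls to 249. At Q = 249 the demand price is (1191 - 249)/3 = 314 and the supply price is (59 + 249)/2 = 154.
Deadweight loss = ½ · (314 - 154) · (441 - 249) = ½ · 160 · 192 = 15360.

15360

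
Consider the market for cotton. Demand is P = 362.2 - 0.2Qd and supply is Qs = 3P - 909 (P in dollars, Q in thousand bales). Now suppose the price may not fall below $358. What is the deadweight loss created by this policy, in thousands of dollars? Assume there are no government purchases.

Rearranging demand gives Qd = 1811 - 5P. Equilibrium: 1811 - 5P = 3P - 909, so 2720 = 8P and P* = 340, Q* = 111.
Because the floor (358) lies above the market-clearing price, it is binding.
At P = 358: Qd = 1811 - 5·358 = 21 and Qs = 3·358 - 909 = 165.
Quantity traded falls to 21. At Q = 21 the demand price is (1811 - 21)/5 = 358 and the supply price is (909 + 21)/3 = 310.
Deadweight loss = ½ · (358 - 310) · (111 - 21) = ½ · 48 · 90 = 2160.

2160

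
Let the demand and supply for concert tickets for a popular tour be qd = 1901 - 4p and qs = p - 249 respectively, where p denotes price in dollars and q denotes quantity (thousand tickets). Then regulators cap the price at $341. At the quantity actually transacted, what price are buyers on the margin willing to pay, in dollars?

Setting quantity demanded equal to quantity supplied, 1901 - 4p = p - 249, gives p* = 430 and q* = 181.
The ceiling of 341 is below the equilibrium price 430, so it binds.
At p = 341: qd = 1901 - 4·341 = 537 and qs = 341 - 249 = 92.
Only 92 units reach the market. On the demand curve, the marginal buyer's willingness to pay at q = 92 is (1901 - 92)/4 = 452.25.

452.25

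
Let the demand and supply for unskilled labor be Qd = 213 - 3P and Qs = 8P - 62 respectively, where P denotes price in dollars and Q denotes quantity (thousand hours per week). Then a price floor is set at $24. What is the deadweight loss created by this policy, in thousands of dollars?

0

Without the control the market clears where 213 - 3P = 8P - 62, i.e. P* = 25 and Q* = 138.
Since 24 is below P* = 25, the floor does not bind and the free-market outcome prevails.
Since the control does not bind, no trades are prevented and deadweight loss is zero.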